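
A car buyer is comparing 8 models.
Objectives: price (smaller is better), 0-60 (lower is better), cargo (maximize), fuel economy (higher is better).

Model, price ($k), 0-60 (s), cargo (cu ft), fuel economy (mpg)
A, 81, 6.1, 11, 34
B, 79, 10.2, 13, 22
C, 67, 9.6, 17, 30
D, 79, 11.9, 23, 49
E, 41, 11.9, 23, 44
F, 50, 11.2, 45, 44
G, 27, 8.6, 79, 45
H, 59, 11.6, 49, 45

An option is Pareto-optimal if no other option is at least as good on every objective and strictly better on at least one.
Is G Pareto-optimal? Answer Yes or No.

Yes

A: worse on price (81 vs 27).
B: worse on price (79 vs 27).
C: worse on price (67 vs 27).
D: worse on price (79 vs 27).
E: worse on price (41 vs 27).
F: worse on price (50 vs 27).
H: worse on price (59 vs 27).
No option is at least as good as G on every objective and strictly better on one.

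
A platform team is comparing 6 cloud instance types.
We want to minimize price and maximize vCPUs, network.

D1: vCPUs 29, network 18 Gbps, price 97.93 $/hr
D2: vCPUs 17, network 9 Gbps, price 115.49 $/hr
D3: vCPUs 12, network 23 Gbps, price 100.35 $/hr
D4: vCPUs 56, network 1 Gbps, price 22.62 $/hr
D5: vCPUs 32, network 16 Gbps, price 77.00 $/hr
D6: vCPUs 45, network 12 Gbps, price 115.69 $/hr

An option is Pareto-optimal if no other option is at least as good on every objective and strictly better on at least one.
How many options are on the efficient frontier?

5

D1: not dominated.
D2: dominated by D1 (vCPUs 29≥17, network 18≥9, price 97.93≤115.49).
D3: not dominated (best network).
D4: not dominated (best vCPUs).
D5: not dominated.
D6: not dominated.
Pareto-optimal: D1, D3, D4, D5, D6 → 5.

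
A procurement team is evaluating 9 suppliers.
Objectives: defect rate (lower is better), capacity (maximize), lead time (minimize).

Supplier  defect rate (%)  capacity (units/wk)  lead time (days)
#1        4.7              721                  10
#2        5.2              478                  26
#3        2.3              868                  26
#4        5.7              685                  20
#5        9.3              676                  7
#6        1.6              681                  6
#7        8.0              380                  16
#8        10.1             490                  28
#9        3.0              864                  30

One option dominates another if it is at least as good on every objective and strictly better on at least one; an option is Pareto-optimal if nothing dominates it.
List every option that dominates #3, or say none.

#1: worse on defect rate (4.7 vs 2.3).
#2: worse on defect rate (5.2 vs 2.3).
#4: worse on defect rate (5.7 vs 2.3).
#5: worse on defect rate (9.3 vs 2.3).
#6: worse on capacity (681 vs 868).
#7: worse on defect rate (8.0 vs 2.3).
#8: worse on defect rate (10.1 vs 2.3).
#9: worse on defect rate (3.0 vs 2.3).
No option dominates #3.

none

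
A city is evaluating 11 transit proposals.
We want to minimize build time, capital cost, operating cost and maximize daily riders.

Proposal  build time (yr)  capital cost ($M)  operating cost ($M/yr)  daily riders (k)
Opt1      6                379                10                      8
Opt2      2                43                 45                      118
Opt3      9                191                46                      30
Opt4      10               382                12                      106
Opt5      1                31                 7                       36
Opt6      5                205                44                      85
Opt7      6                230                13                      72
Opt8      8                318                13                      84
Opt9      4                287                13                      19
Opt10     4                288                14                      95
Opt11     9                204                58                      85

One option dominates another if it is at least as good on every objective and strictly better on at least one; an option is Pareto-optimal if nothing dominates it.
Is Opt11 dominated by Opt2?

Yes

Opt2 vs Opt11: build time 2≤9, capital cost 43≤204, operating cost 45≤58, daily riders 118≥85 — Opt2 is at least as good on every objective with at least one strict improvement.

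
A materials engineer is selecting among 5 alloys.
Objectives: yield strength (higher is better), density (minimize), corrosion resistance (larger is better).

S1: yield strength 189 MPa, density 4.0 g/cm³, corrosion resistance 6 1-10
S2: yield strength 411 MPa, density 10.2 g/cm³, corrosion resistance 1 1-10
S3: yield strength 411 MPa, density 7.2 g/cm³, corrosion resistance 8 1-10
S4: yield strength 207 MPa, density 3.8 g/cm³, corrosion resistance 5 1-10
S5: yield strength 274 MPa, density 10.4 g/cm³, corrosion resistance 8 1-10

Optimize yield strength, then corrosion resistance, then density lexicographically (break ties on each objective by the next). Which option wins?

S3

First maximize yield strength: best is 411, kept {S2, S3}.
Then maximize corrosion resistance: best is 8, kept {S3}.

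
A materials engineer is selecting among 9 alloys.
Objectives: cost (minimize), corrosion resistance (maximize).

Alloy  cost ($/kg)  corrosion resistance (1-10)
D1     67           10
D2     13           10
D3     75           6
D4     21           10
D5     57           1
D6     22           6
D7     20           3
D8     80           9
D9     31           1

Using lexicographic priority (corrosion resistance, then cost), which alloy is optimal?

D2

First maximize corrosion resistance: best is 10, kept {D1, D2, D4}.
Then minimize cost: best is 13, kept {D2}.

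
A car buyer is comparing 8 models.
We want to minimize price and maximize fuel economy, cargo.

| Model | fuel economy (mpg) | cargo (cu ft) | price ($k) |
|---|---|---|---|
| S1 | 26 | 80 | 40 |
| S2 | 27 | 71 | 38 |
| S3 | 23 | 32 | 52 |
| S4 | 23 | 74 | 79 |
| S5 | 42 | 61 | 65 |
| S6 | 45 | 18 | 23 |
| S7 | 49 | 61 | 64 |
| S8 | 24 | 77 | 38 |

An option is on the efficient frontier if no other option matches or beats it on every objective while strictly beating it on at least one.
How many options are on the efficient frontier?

5

S1: not dominated (best cargo).
S2: not dominated.
S3: dominated by S1 (fuel economy 26≥23, cargo 80≥32, price 40≤52).
S4: dominated by S1 (fuel economy 26≥23, cargo 80≥74, price 40≤79).
S5: dominated by S7 (fuel economy 49≥42, cargo 61≥61, price 64≤65).
S6: not dominated (best price).
S7: not dominated (best fuel economy).
S8: not dominated.
Pareto-optimal: S1, S2, S6, S7, S8 → 5.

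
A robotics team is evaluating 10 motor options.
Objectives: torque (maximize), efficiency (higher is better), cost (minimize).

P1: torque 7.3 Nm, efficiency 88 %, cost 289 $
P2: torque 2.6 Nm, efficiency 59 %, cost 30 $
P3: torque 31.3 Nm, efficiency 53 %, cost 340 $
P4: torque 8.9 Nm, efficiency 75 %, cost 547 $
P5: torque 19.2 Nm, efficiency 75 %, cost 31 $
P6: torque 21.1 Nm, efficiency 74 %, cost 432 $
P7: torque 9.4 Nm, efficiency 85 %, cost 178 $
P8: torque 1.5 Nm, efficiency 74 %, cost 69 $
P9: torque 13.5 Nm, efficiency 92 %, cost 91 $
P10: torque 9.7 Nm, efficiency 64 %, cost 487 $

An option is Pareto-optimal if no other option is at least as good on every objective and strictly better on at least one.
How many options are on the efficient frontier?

P1: dominated by P9 (torque 13.5≥7.3, efficiency 92≥88, cost 91≤289).
P2: not dominated (best cost).
P3: not dominated (best torque).
P4: dominated by P5 (torque 19.2≥8.9, efficiency 75≥75, cost 31≤547).
P5: not dominated.
P6: not dominated.
P7: dominated by P9 (torque 13.5≥9.4, efficiency 92≥85, cost 91≤178).
P8: dominated by P5 (torque 19.2≥1.5, efficiency 75≥74, cost 31≤69).
P9: not dominated (best efficiency).
P10: dominated by P5 (torque 19.2≥9.7, efficiency 75≥64, cost 31≤487).
Pareto-optimal: P2, P3, P5, P6, P9 → 5.

5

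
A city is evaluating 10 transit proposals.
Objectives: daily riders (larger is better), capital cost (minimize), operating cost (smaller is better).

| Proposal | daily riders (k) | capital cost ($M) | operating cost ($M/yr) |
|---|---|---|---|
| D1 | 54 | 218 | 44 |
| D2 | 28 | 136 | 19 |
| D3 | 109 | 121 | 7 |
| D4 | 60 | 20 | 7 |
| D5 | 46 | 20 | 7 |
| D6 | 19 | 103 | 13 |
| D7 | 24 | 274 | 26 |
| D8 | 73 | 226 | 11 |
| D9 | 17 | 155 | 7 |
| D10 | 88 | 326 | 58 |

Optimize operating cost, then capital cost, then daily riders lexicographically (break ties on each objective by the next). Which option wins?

First minimize operating cost: best is 7, kept {D3, D4, D5, D9}.
Then minimize capital cost: best is 20, kept {D4, D5}.
Then maximize daily riders: best is 60, kept {D4}.

D4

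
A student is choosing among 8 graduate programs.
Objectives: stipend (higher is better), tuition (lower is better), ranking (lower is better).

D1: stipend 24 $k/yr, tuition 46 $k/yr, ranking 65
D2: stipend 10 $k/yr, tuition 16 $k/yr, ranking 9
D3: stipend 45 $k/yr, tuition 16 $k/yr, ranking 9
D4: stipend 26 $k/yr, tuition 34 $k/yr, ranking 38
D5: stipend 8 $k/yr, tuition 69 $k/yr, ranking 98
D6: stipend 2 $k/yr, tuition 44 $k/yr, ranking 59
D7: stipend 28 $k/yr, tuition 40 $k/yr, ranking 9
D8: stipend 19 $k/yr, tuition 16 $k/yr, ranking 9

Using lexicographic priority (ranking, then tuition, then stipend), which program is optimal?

First minimize ranking: best is 9, kept {D2, D3, D7, D8}.
Then minimize tuition: best is 16, kept {D2, D3, D8}.
Then maximize stipend: best is 45, kept {D3}.

D3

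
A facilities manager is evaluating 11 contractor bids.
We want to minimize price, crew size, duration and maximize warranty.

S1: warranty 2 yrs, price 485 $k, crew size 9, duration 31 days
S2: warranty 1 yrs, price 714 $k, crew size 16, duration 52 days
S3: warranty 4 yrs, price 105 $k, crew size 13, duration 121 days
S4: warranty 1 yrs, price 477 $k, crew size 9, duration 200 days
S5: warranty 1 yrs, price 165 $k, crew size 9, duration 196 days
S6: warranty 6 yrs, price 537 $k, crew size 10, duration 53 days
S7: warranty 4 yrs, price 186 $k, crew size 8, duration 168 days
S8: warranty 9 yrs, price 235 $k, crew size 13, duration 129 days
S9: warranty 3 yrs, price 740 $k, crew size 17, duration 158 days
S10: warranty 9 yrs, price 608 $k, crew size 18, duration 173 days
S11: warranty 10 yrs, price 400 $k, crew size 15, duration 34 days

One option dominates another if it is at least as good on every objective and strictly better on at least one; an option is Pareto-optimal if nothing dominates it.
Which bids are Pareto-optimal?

S1: not dominated (best duration).
S2: dominated by S1 (warranty 2≥1, price 485≤714, crew size 9≤16, duration 31≤52).
S3: not dominated (best price).
S4: dominated by S5 (warranty 1≥1, price 165≤477, crew size 9≤9, duration 196≤200).
S5: not dominated.
S6: not dominated.
S7: not dominated (best crew size).
S8: not dominated.
S9: dominated by S3 (warranty 4≥3, price 105≤740, crew size 13≤17, duration 121≤158).
S10: dominated by S8 (warranty 9≥9, price 235≤608, crew size 13≤18, duration 129≤173).
S11: not dominated (best warranty).

S1, S3, S5, S6, S7, S8, S11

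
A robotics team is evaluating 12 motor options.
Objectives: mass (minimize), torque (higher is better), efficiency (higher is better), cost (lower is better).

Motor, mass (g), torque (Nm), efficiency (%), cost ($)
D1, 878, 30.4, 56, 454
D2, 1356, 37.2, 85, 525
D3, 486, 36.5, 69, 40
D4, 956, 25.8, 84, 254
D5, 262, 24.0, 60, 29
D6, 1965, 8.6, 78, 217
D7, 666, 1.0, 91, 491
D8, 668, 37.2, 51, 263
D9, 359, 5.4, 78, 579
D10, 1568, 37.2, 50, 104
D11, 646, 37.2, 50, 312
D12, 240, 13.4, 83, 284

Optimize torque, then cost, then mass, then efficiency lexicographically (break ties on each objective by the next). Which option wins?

D10

First maximize torque: best is 37.2, kept {D2, D8, D10, D11}.
Then minimize cost: best is 104, kept {D10}.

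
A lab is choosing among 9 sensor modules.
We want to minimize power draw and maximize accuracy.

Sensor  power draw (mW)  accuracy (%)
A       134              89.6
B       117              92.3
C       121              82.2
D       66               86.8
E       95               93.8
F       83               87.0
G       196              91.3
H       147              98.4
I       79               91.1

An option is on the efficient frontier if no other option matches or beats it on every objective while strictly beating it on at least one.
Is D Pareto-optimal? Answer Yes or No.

Yes

A: worse on power draw (134 vs 66).
B: worse on power draw (117 vs 66).
C: worse on power draw (121 vs 66).
E: worse on power draw (95 vs 66).
F: worse on power draw (83 vs 66).
G: worse on power draw (196 vs 66).
H: worse on power draw (147 vs 66).
I: worse on power draw (79 vs 66).
No option is at least as good as D on every objective and strictly better on one.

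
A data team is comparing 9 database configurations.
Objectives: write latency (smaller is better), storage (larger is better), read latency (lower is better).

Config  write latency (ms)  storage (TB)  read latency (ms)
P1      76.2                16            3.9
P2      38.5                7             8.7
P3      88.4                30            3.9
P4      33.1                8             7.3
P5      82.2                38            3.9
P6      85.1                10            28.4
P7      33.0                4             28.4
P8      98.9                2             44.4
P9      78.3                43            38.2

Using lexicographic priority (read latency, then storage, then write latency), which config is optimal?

P5

First minimize read latency: best is 3.9, kept {P1, P3, P5}.
Then maximize storage: best is 38, kept {P5}.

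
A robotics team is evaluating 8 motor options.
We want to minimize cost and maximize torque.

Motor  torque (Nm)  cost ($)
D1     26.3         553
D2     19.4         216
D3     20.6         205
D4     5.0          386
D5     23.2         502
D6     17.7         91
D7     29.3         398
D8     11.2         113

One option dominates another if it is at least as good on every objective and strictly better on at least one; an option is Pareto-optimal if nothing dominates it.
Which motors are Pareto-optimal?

D3, D6, D7

D1: dominated by D7 (torque 29.3≥26.3, cost 398≤553).
D2: dominated by D3 (torque 20.6≥19.4, cost 205≤216).
D3: not dominated.
D4: dominated by D2 (torque 19.4≥5.0, cost 216≤386).
D5: dominated by D7 (torque 29.3≥23.2, cost 398≤502).
D6: not dominated (best cost).
D7: not dominated (best torque).
D8: dominated by D6 (torque 17.7≥11.2, cost 91≤113).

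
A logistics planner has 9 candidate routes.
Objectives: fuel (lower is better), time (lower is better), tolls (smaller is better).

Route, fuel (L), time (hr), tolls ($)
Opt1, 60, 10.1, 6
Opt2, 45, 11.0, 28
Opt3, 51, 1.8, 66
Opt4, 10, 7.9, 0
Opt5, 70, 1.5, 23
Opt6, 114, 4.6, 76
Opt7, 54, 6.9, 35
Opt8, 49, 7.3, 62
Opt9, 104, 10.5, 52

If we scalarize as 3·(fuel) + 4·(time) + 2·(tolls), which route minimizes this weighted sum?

Opt1: 3·60 + 4·10.1 + 2·6 = 232.4
Opt2: 3·45 + 4·11.0 + 2·28 = 235.0
Opt3: 3·51 + 4·1.8 + 2·66 = 292.2
Opt4: 3·10 + 4·7.9 + 2·0 = 61.6
Opt5: 3·70 + 4·1.5 + 2·23 = 262.0
Opt6: 3·114 + 4·4.6 + 2·76 = 512.4
Opt7: 3·54 + 4·6.9 + 2·35 = 259.6
Opt8: 3·49 + 4·7.3 + 2·62 = 300.2
Opt9: 3·104 + 4·10.5 + 2·52 = 458.0
Lowest: Opt4 at 61.6.

Opt4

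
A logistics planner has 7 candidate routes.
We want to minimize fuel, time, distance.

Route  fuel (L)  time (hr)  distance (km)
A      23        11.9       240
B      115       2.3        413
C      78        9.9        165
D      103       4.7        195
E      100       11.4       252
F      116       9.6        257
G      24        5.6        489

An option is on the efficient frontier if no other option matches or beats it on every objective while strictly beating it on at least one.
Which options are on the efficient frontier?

A, B, C, D, G

A: not dominated (best fuel).
B: not dominated (best time).
C: not dominated (best distance).
D: not dominated.
E: dominated by C (fuel 78≤100, time 9.9≤11.4, distance 165≤252).
F: dominated by D (fuel 103≤116, time 4.7≤9.6, distance 195≤257).
G: not dominated.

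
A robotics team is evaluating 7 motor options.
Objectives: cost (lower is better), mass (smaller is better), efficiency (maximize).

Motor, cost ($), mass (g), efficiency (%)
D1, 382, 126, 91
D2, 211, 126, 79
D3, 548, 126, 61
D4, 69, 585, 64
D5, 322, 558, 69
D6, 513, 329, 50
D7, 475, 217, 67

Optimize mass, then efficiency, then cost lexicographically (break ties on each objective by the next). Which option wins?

First minimize mass: best is 126, kept {D1, D2, D3}.
Then maximize efficiency: best is 91, kept {D1}.

D1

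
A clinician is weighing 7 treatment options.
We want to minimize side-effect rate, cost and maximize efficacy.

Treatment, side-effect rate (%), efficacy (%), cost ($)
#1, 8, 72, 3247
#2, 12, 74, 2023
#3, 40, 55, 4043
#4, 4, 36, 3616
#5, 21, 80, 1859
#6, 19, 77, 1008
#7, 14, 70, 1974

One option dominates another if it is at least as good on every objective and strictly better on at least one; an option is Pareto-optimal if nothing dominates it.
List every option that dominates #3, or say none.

#1: side-effect rate 8≤40, efficacy 72≥55, cost 3247≤4043 — dominates #3.
#2: side-effect rate 12≤40, efficacy 74≥55, cost 2023≤4043 — dominates #3.
#5: side-effect rate 21≤40, efficacy 80≥55, cost 1859≤4043 — dominates #3.
#6: side-effect rate 19≤40, efficacy 77≥55, cost 1008≤4043 — dominates #3.
#7: side-effect rate 14≤40, efficacy 70≥55, cost 1974≤4043 — dominates #3.
Others (#4) are each worse than #3 on at least one objective.

#1, #2, #5, #6, #7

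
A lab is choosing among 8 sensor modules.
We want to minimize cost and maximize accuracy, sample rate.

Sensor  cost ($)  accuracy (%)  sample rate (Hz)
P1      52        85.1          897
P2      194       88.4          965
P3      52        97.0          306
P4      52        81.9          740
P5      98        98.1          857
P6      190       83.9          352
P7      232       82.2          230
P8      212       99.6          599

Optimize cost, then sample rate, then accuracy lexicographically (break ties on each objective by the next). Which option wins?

First minimize cost: best is 52, kept {P1, P3, P4}.
Then maximize sample rate: best is 897, kept {P1}.

P1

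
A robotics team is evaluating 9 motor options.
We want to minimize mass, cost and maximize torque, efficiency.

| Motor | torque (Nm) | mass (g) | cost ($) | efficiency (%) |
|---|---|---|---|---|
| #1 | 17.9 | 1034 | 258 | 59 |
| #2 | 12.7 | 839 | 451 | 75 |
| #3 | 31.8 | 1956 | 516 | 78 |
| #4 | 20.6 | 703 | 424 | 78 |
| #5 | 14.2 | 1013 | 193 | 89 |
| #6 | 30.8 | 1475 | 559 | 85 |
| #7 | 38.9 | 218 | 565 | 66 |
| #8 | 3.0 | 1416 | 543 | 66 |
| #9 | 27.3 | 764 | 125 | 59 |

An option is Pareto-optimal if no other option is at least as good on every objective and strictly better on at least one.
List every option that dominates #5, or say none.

none

#1: worse on mass (1034 vs 1013).
#2: worse on torque (12.7 vs 14.2).
#3: worse on mass (1956 vs 1013).
#4: worse on cost (424 vs 193).
#6: worse on mass (1475 vs 1013).
#7: worse on cost (565 vs 193).
#8: worse on torque (3.0 vs 14.2).
#9: worse on efficiency (59 vs 89).
No option dominates #5.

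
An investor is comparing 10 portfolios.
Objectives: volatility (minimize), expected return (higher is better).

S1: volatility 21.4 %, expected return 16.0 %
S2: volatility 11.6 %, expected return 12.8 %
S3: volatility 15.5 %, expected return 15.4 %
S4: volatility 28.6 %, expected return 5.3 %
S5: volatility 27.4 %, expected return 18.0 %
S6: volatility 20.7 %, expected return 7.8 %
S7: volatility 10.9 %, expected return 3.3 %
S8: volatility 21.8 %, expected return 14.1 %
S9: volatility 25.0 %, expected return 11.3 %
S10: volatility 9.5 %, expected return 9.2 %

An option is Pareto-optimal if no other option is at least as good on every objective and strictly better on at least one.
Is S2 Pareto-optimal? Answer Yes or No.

S1: worse on volatility (21.4 vs 11.6).
S3: worse on volatility (15.5 vs 11.6).
S4: worse on volatility (28.6 vs 11.6).
S5: worse on volatility (27.4 vs 11.6).
S6: worse on volatility (20.7 vs 11.6).
S7: worse on expected return (3.3 vs 12.8).
S8: worse on volatility (21.8 vs 11.6).
S9: worse on volatility (25.0 vs 11.6).
S10: worse on expected return (9.2 vs 12.8).
No option is at least as good as S2 on every objective and strictly better on one.

Yes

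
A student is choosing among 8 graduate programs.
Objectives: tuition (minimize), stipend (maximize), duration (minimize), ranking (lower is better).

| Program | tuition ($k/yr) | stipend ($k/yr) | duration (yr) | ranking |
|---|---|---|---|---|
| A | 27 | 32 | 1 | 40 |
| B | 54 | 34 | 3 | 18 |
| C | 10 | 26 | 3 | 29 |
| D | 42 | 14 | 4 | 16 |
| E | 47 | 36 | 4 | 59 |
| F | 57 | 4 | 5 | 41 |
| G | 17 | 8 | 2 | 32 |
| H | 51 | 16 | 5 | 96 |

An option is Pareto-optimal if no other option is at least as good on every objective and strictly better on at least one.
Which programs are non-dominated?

A, B, C, D, E, G

A: not dominated (best duration).
B: not dominated.
C: not dominated (best tuition).
D: not dominated (best ranking).
E: not dominated (best stipend).
F: dominated by A (tuition 27≤57, stipend 32≥4, duration 1≤5, ranking 40≤41).
G: not dominated.
H: dominated by A (tuition 27≤51, stipend 32≥16, duration 1≤5, ranking 40≤96).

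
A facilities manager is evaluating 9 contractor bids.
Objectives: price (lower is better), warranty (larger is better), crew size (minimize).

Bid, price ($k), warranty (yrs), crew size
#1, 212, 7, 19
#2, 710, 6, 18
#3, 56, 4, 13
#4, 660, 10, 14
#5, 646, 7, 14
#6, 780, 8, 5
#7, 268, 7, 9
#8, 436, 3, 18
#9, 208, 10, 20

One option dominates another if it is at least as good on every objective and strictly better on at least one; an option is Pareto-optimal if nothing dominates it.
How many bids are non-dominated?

#1: not dominated.
#2: dominated by #4 (price 660≤710, warranty 10≥6, crew size 14≤18).
#3: not dominated (best price).
#4: not dominated.
#5: dominated by #7 (price 268≤646, warranty 7≥7, crew size 9≤14).
#6: not dominated (best crew size).
#7: not dominated.
#8: dominated by #3 (price 56≤436, warranty 4≥3, crew size 13≤18).
#9: not dominated.
Pareto-optimal: #1, #3, #4, #6, #7, #9 → 6.

6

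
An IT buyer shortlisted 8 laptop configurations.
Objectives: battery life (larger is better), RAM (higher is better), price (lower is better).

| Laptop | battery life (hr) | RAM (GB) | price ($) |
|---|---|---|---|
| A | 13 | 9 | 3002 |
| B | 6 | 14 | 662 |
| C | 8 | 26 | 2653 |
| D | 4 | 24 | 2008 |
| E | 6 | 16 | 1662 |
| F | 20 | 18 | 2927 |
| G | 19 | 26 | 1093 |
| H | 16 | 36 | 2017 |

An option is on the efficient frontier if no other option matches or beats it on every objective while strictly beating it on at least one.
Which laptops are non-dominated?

B, F, G, H

A: dominated by F (battery life 20≥13, RAM 18≥9, price 2927≤3002).
B: not dominated (best price).
C: dominated by G (battery life 19≥8, RAM 26≥26, price 1093≤2653).
D: dominated by G (battery life 19≥4, RAM 26≥24, price 1093≤2008).
E: dominated by G (battery life 19≥6, RAM 26≥16, price 1093≤1662).
F: not dominated (best battery life).
G: not dominated.
H: not dominated (best RAM).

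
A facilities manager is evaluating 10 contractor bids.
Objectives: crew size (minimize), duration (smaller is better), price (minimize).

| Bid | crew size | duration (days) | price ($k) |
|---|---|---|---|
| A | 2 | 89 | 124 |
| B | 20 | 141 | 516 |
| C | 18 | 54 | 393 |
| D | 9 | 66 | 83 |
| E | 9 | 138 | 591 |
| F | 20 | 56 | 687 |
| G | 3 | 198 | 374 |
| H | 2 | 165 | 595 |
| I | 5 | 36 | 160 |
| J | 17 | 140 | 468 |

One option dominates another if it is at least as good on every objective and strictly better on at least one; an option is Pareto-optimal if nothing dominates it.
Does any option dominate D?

A: worse on duration (89 vs 66).
B: worse on crew size (20 vs 9).
C: worse on crew size (18 vs 9).
E: worse on duration (138 vs 66).
F: worse on crew size (20 vs 9).
G: worse on duration (198 vs 66).
H: worse on duration (165 vs 66).
I: worse on price (160 vs 83).
J: worse on crew size (17 vs 9).
No option is at least as good as D on every objective and strictly better on one.

No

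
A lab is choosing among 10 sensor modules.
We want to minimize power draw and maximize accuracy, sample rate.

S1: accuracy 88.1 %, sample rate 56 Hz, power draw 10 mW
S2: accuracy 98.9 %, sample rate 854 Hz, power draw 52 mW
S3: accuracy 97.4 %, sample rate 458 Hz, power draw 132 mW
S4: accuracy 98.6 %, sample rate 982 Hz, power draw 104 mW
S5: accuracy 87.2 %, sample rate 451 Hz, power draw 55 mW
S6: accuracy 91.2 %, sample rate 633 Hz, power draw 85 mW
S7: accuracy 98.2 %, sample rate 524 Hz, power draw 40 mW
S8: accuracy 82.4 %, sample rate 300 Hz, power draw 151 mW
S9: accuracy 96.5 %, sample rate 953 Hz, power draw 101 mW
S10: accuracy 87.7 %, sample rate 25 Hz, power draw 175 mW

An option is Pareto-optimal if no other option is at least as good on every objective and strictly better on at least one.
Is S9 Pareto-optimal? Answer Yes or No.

Yes

S1: worse on accuracy (88.1 vs 96.5).
S2: worse on sample rate (854 vs 953).
S3: worse on sample rate (458 vs 953).
S4: worse on power draw (104 vs 101).
S5: worse on accuracy (87.2 vs 96.5).
S6: worse on accuracy (91.2 vs 96.5).
S7: worse on sample rate (524 vs 953).
S8: worse on accuracy (82.4 vs 96.5).
S10: worse on accuracy (87.7 vs 96.5).
No option is at least as good as S9 on every objective and strictly better on one.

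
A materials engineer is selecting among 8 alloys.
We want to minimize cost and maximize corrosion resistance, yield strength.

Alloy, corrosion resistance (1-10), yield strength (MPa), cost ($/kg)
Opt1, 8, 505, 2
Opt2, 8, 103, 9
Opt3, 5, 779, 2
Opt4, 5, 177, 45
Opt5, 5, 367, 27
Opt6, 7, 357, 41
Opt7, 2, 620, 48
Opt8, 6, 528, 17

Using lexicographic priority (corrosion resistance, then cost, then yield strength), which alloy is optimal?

Opt1

First maximize corrosion resistance: best is 8, kept {Opt1, Opt2}.
Then minimize cost: best is 2, kept {Opt1}.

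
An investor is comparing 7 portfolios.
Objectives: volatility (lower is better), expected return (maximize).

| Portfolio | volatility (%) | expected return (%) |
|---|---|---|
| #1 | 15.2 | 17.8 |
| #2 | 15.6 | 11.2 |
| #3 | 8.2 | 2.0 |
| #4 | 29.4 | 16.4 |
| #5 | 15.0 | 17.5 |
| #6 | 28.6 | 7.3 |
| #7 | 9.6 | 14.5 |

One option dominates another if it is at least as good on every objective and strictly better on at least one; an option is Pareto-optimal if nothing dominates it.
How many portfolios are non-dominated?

4

#1: not dominated (best expected return).
#2: dominated by #1 (volatility 15.2≤15.6, expected return 17.8≥11.2).
#3: not dominated (best volatility).
#4: dominated by #1 (volatility 15.2≤29.4, expected return 17.8≥16.4).
#5: not dominated.
#6: dominated by #1 (volatility 15.2≤28.6, expected return 17.8≥7.3).
#7: not dominated.
Pareto-optimal: #1, #3, #5, #7 → 4.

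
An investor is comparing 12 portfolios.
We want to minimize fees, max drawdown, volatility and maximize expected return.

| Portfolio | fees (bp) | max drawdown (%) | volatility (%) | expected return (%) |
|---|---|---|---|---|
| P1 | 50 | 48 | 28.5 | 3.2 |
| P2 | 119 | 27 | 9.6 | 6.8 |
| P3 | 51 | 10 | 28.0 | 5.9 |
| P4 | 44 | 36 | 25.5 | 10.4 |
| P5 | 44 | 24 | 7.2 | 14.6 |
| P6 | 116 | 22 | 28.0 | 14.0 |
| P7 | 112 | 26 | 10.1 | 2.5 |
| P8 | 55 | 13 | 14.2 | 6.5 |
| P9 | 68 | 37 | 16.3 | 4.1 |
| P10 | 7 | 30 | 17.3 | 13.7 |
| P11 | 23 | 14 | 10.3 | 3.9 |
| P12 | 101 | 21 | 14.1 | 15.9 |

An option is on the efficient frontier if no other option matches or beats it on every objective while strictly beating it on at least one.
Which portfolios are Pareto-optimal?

P3, P5, P8, P10, P11, P12

P1: dominated by P4 (fees 44≤50, max drawdown 36≤48, volatility 25.5≤28.5, expected return 10.4≥3.2).
P2: dominated by P5 (fees 44≤119, max drawdown 24≤27, volatility 7.2≤9.6, expected return 14.6≥6.8).
P3: not dominated (best max drawdown).
P4: dominated by P5 (fees 44≤44, max drawdown 24≤36, volatility 7.2≤25.5, expected return 14.6≥10.4).
P5: not dominated (best volatility).
P6: dominated by P12 (fees 101≤116, max drawdown 21≤22, volatility 14.1≤28.0, expected return 15.9≥14.0).
P7: dominated by P5 (fees 44≤112, max drawdown 24≤26, volatility 7.2≤10.1, expected return 14.6≥2.5).
P8: not dominated.
P9: dominated by P5 (fees 44≤68, max drawdown 24≤37, volatility 7.2≤16.3, expected return 14.6≥4.1).
P10: not dominated (best fees).
P11: not dominated.
P12: not dominated (best expected return).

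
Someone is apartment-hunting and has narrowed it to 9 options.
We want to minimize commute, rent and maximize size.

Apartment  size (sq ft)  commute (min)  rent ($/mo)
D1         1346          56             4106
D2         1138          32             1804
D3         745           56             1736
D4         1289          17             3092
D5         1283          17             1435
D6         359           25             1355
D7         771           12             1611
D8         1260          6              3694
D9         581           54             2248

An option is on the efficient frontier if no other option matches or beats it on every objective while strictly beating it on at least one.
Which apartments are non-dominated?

D1: not dominated (best size).
D2: dominated by D5 (size 1283≥1138, commute 17≤32, rent 1435≤1804).
D3: dominated by D5 (size 1283≥745, commute 17≤56, rent 1435≤1736).
D4: not dominated.
D5: not dominated.
D6: not dominated (best rent).
D7: not dominated.
D8: not dominated (best commute).
D9: dominated by D2 (size 1138≥581, commute 32≤54, rent 1804≤2248).

D1, D4, D5, D6, D7, D8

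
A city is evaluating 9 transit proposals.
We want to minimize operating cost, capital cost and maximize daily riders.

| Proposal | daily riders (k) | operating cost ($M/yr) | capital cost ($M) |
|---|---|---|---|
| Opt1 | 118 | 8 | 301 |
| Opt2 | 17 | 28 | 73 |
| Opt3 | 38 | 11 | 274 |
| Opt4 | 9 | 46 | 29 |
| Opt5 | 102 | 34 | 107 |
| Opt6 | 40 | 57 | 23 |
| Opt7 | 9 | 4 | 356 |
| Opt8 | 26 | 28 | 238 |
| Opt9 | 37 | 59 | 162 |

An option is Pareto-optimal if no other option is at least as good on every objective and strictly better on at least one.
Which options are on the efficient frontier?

Opt1, Opt2, Opt3, Opt4, Opt5, Opt6, Opt7, Opt8

Opt1: not dominated (best daily riders).
Opt2: not dominated.
Opt3: not dominated.
Opt4: not dominated.
Opt5: not dominated.
Opt6: not dominated (best capital cost).
Opt7: not dominated (best operating cost).
Opt8: not dominated.
Opt9: dominated by Opt5 (daily riders 102≥37, operating cost 34≤59, capital cost 107≤162).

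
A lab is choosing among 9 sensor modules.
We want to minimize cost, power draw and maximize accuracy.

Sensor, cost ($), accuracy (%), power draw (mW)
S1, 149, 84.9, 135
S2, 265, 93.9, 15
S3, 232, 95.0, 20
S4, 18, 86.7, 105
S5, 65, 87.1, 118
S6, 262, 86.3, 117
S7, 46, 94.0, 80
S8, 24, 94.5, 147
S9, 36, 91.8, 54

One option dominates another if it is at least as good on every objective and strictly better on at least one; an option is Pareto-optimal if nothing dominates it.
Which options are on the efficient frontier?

S2, S3, S4, S7, S8, S9

S1: dominated by S4 (cost 18≤149, accuracy 86.7≥84.9, power draw 105≤135).
S2: not dominated (best power draw).
S3: not dominated (best accuracy).
S4: not dominated (best cost).
S5: dominated by S7 (cost 46≤65, accuracy 94.0≥87.1, power draw 80≤118).
S6: dominated by S3 (cost 232≤262, accuracy 95.0≥86.3, power draw 20≤117).
S7: not dominated.
S8: not dominated.
S9: not dominated.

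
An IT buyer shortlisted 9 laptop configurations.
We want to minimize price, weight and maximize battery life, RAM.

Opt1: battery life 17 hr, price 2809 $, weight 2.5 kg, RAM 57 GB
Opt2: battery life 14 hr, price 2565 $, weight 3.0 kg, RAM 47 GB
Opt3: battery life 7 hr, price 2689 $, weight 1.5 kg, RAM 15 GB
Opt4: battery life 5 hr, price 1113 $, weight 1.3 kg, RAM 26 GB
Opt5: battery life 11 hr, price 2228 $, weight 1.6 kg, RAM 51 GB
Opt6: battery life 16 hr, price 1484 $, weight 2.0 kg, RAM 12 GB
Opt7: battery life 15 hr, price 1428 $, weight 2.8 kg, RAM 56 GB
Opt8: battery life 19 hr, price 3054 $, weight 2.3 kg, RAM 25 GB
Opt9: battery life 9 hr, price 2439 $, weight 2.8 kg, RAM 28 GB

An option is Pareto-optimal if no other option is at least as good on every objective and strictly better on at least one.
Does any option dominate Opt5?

Opt1: worse on price (2809 vs 2228).
Opt2: worse on price (2565 vs 2228).
Opt3: worse on battery life (7 vs 11).
Opt4: worse on battery life (5 vs 11).
Opt6: worse on weight (2.0 vs 1.6).
Opt7: worse on weight (2.8 vs 1.6).
Opt8: worse on price (3054 vs 2228).
Opt9: worse on battery life (9 vs 11).
No option is at least as good as Opt5 on every objective and strictly better on one.

No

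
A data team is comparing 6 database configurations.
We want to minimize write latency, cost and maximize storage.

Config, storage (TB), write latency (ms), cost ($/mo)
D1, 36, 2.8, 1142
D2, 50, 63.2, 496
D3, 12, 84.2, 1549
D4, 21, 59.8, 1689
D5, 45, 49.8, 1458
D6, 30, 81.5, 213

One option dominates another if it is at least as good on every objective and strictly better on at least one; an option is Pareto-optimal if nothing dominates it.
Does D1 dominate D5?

D1 vs D5: D1 is worse on storage (36 vs 45), so it does not dominate D5.

No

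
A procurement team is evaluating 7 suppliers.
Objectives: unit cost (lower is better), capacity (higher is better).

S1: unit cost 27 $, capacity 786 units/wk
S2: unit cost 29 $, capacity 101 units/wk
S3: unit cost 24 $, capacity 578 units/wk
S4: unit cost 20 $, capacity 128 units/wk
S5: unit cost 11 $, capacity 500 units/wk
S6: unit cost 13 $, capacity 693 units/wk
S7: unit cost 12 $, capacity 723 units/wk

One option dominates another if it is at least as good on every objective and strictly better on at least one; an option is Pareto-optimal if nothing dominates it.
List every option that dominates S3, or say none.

S6: unit cost 13≤24, capacity 693≥578 — dominates S3.
S7: unit cost 12≤24, capacity 723≥578 — dominates S3.
Others (S1, S2, S4, S5) are each worse than S3 on at least one objective.

S6, S7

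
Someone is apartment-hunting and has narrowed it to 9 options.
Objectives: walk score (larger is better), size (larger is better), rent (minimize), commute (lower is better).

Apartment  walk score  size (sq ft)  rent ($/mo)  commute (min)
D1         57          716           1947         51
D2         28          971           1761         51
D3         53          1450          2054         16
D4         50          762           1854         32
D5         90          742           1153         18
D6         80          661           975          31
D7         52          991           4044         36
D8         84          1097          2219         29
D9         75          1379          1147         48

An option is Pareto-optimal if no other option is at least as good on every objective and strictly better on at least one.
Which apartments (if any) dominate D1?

D5: walk score 90≥57, size 742≥716, rent 1153≤1947, commute 18≤51 — dominates D1.
D9: walk score 75≥57, size 1379≥716, rent 1147≤1947, commute 48≤51 — dominates D1.
Others (D2, D3, D4, D6, D7, D8) are each worse than D1 on at least one objective.

D5, D9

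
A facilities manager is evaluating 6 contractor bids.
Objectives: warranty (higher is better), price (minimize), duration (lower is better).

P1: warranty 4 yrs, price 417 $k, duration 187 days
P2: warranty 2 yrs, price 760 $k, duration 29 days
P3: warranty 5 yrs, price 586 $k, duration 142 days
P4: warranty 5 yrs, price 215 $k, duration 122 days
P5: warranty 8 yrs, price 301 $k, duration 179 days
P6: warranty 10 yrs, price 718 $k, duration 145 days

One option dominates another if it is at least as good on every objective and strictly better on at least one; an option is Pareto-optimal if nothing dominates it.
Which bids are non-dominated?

P1: dominated by P4 (warranty 5≥4, price 215≤417, duration 122≤187).
P2: not dominated (best duration).
P3: dominated by P4 (warranty 5≥5, price 215≤586, duration 122≤142).
P4: not dominated (best price).
P5: not dominated.
P6: not dominated (best warranty).

P2, P4, P5, P6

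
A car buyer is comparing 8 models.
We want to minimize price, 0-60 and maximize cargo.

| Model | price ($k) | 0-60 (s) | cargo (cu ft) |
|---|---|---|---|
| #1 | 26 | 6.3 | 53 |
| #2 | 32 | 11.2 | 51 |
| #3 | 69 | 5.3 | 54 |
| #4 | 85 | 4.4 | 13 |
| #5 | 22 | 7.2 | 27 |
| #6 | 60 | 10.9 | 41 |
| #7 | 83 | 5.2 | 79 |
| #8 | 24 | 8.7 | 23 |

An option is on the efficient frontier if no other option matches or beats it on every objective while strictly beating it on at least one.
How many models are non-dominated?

5

#1: not dominated.
#2: dominated by #1 (price 26≤32, 0-60 6.3≤11.2, cargo 53≥51).
#3: not dominated.
#4: not dominated (best 0-60).
#5: not dominated (best price).
#6: dominated by #1 (price 26≤60, 0-60 6.3≤10.9, cargo 53≥41).
#7: not dominated (best cargo).
#8: dominated by #5 (price 22≤24, 0-60 7.2≤8.7, cargo 27≥23).
Pareto-optimal: #1, #3, #4, #5, #7 → 5.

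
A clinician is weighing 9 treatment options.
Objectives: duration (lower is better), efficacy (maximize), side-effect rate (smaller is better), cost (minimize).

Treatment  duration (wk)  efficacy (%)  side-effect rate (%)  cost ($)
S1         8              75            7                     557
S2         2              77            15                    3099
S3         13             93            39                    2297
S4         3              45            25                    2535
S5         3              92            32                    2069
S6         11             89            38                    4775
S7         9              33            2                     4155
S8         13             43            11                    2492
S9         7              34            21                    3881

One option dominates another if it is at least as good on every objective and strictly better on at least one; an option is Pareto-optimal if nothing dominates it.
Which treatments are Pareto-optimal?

S1: not dominated (best cost).
S2: not dominated (best duration).
S3: not dominated (best efficacy).
S4: not dominated.
S5: not dominated.
S6: dominated by S5 (duration 3≤11, efficacy 92≥89, side-effect rate 32≤38, cost 2069≤4775).
S7: not dominated (best side-effect rate).
S8: dominated by S1 (duration 8≤13, efficacy 75≥43, side-effect rate 7≤11, cost 557≤2492).
S9: dominated by S2 (duration 2≤7, efficacy 77≥34, side-effect rate 15≤21, cost 3099≤3881).

S1, S2, S3, S4, S5, S7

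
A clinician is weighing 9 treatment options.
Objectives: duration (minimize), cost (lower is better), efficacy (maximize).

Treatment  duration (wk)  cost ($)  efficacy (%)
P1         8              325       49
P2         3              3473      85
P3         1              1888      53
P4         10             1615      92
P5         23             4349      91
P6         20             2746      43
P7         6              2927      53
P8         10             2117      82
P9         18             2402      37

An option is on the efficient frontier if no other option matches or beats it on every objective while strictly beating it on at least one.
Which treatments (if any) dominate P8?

P4

P4: duration 10≤10, cost 1615≤2117, efficacy 92≥82 — dominates P8.
Others (P1, P2, P3, P5, P6, P7, P9) are each worse than P8 on at least one objective.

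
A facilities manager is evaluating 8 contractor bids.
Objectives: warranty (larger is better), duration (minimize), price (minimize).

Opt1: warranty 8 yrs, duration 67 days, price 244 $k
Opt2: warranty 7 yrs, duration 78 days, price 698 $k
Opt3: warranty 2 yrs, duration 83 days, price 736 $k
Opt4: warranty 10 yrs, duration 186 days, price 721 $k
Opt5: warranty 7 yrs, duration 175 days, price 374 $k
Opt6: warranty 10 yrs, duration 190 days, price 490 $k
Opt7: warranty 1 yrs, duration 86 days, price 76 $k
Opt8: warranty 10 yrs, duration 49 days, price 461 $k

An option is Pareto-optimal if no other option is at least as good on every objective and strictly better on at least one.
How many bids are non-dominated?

Opt1: not dominated.
Opt2: dominated by Opt1 (warranty 8≥7, duration 67≤78, price 244≤698).
Opt3: dominated by Opt1 (warranty 8≥2, duration 67≤83, price 244≤736).
Opt4: dominated by Opt8 (warranty 10≥10, duration 49≤186, price 461≤721).
Opt5: dominated by Opt1 (warranty 8≥7, duration 67≤175, price 244≤374).
Opt6: dominated by Opt8 (warranty 10≥10, duration 49≤190, price 461≤490).
Opt7: not dominated (best price).
Opt8: not dominated (best duration).
Pareto-optimal: Opt1, Opt7, Opt8 → 3.

3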